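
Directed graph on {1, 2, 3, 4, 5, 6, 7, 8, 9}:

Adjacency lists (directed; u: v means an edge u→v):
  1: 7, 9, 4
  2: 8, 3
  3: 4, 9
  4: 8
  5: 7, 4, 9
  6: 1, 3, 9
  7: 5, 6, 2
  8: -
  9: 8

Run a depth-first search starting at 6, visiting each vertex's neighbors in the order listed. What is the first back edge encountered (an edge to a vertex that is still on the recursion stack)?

5->7

DFS from 6 (visiting each vertex's neighbors in the order listed); mark gray on enter, black on exit:
6 gray
  1 gray
    7 gray
      5 gray
        5→7: 7 is gray → back edge
First back edge: 5 → 7.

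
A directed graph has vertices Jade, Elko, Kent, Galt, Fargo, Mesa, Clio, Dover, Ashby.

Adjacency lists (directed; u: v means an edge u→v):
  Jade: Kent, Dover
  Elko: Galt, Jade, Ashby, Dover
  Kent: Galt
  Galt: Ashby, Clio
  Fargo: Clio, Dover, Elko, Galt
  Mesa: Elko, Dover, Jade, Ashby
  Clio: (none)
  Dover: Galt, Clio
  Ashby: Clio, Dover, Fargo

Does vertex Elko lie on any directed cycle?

Yes

Elko is on a cycle iff Elko can reach itself via ≥1 edge.
Elko → Ashby → Fargo → Elko — yes.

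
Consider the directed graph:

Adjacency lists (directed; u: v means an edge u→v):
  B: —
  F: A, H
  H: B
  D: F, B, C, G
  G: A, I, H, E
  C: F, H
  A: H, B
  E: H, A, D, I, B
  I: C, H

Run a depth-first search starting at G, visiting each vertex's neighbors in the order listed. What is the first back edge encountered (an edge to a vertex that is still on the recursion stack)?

D->G

DFS from G (visiting each vertex's neighbors in the order listed); mark gray on enter, black on exit:
G gray
  A gray
    H gray
      B gray
      B black
    H black
    A→B: B black — skip
  A black
  I gray
    C gray
      F gray
        F→A: A black — skip
        F→H: H black — skip
      F black
      C→H: H black — skip
    C black
    I→H: H black — skip
  I black
  G→H: H black — skip
  E gray
    E→H: H black — skip
    E→A: A black — skip
    D gray
      D→F: F black — skip
      D→B: B black — skip
      D→C: C black — skip
      D→G: G is gray → back edge
First back edge: D → G.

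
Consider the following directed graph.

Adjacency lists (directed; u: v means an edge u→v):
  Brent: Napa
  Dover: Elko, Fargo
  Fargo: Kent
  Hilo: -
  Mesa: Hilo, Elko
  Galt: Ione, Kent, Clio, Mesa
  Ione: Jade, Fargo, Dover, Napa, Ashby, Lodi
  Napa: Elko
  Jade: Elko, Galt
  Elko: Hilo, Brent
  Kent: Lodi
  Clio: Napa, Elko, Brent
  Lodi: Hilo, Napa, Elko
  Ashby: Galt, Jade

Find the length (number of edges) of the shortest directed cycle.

For each vertex v, BFS finds the shortest path from v back to v.
The shortest such closed walk is Galt → Ione → Jade → Galt, length 3.

3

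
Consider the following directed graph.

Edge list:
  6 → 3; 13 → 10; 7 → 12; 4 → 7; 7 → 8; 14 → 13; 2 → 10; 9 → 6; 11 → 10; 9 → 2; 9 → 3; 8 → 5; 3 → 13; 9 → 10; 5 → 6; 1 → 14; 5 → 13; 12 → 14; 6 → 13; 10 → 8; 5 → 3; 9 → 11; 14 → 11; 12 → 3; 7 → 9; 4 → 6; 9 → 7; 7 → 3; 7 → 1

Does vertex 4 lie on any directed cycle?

No

4 lies on a cycle iff there is a path from 4 back to itself.
Exploring from 4, it never reaches itself; equivalently, its strongly connected component is a singleton.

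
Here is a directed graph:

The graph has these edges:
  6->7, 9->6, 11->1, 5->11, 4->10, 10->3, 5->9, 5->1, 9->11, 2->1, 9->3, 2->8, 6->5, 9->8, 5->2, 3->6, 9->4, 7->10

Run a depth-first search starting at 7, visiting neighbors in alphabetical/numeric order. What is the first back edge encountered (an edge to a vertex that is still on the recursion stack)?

9->3

DFS from 7 (visiting neighbors in alphabetical/numeric order); mark gray on enter, black on exit:
7 gray
  10 gray
    3 gray
      6 gray
        5 gray
          1 gray
          1 black
          2 gray
            2→1: 1 black — skip
            8 gray
            8 black
          2 black
          9 gray
            9→3: 3 is gray → back edge
First back edge: 9 → 3.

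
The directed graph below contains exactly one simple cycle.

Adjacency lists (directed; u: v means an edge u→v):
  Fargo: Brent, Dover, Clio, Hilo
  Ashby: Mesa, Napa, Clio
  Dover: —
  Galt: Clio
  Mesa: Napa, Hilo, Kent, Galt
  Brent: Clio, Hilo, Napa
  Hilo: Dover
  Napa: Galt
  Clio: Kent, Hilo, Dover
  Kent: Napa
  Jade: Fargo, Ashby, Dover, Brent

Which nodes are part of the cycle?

Clio, Galt, Kent, Napa

DFS with gray/black marking from Kent:
Kent gray
  Napa gray
    Galt gray
      Clio gray
        Clio→Kent: Kent is gray → back edge
Back edge closes the cycle Kent → Napa → Galt → Clio → Kent; its vertices are {Clio, Galt, Kent, Napa}.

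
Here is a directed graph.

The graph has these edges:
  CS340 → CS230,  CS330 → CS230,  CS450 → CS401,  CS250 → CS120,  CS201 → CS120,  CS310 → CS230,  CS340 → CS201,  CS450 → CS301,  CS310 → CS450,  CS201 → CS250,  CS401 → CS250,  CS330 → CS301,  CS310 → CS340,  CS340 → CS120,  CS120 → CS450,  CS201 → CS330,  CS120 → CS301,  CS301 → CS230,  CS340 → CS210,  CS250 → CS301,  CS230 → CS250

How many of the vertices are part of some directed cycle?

6

A vertex is on a directed cycle iff it belongs to a strongly connected component of size ≥ 2 (or has a self-loop).
The vertices on cycles are {CS120, CS230, CS250, CS301, CS401, CS450} — 6 in total.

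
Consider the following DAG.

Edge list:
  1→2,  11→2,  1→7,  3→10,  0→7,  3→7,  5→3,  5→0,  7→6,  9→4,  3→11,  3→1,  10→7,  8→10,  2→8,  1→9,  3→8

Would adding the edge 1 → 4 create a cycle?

Adding 1→4 creates a cycle iff 4 can already reach 1.
Explore from 4: no path reaches 1. The graph stays acyclic.

No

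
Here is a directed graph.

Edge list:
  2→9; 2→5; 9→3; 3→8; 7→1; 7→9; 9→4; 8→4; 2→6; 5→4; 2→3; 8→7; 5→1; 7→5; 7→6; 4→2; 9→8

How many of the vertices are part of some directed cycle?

7

A vertex is on a directed cycle iff it belongs to a strongly connected component of size ≥ 2 (or has a self-loop).
The vertices on cycles are {2, 3, 4, 5, 7, 8, 9} — 7 in total.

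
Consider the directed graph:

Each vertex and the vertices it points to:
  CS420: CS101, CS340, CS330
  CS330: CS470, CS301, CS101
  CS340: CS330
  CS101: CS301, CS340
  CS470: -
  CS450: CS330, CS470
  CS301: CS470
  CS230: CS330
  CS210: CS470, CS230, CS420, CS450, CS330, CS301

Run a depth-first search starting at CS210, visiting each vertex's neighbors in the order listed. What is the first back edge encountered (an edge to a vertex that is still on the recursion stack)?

CS340→CS330

DFS from CS210 (visiting each vertex's neighbors in the order listed); mark gray on enter, black on exit:
CS210 gray
  CS470 gray
  CS470 black
  CS230 gray
    CS330 gray
      CS330→CS470: CS470 black — skip
      CS301 gray
        CS301→CS470: CS470 black — skip
      CS301 black
      CS101 gray
        CS101→CS301: CS301 black — skip
        CS340 gray
          CS340→CS330: CS330 is gray → back edge
First back edge: CS340 → CS330.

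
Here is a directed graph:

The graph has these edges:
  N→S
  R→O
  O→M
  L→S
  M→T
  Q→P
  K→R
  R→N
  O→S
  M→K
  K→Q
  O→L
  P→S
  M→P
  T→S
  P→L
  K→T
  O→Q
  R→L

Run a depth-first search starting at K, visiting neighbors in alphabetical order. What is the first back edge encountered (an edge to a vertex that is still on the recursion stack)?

M->K

DFS from K (visiting neighbors in alphabetical order); mark gray on enter, black on exit:
K gray
  Q gray
    P gray
      L gray
        S gray
        S black
      L black
      P→S: S black — skip
    P black
  Q black
  R gray
    R→L: L black — skip
    N gray
      N→S: S black — skip
    N black
    O gray
      O→L: L black — skip
      M gray
        M→K: K is gray → back edge
First back edge: M → K.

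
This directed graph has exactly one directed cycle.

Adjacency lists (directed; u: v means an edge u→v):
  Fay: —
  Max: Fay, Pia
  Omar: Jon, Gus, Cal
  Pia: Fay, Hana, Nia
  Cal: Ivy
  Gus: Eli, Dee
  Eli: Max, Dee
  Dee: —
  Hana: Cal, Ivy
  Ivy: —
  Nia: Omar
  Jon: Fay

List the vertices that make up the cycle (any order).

DFS with gray/black marking from Pia:
Pia gray
  Fay gray
  Fay black
  Hana gray
    Cal gray
      Ivy gray
      Ivy black
    Cal black
    Hana→Ivy: Ivy black — skip
  Hana black
  Nia gray
    Omar gray
      Jon gray
        Jon→Fay: Fay black — skip
      Jon black
      Gus gray
        Eli gray
          Max gray
            Max→Fay: Fay black — skip
            Max→Pia: Pia is gray → back edge
Back edge closes the cycle Pia → Nia → Omar → Gus → Eli → Max → Pia; its vertices are {Eli, Gus, Max, Nia, Pia, Omar}.

Eli, Gus, Max, Nia, Pia, Omar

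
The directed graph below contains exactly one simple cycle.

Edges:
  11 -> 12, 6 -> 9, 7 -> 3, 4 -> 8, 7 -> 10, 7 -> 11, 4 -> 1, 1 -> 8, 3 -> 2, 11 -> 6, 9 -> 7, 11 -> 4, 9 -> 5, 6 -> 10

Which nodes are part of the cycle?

DFS with gray/black marking from 7:
7 gray
  3 gray
    2 gray
    2 black
  3 black
  10 gray
  10 black
  11 gray
    6 gray
      9 gray
        9→7: 7 is gray → back edge
Back edge closes the cycle 7 → 11 → 6 → 9 → 7; its vertices are {6, 7, 9, 11}.

6, 7, 9, 11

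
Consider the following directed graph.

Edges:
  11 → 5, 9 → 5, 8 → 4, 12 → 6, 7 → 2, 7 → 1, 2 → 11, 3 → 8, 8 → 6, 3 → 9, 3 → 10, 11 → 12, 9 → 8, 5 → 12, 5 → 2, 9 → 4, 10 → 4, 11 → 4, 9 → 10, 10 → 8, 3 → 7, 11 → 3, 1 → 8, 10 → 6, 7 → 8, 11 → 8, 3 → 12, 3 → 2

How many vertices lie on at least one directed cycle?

A vertex is on a directed cycle iff it belongs to a strongly connected component of size ≥ 2 (or has a self-loop).
The vertices on cycles are {2, 3, 5, 7, 9, 11} — 6 in total.

6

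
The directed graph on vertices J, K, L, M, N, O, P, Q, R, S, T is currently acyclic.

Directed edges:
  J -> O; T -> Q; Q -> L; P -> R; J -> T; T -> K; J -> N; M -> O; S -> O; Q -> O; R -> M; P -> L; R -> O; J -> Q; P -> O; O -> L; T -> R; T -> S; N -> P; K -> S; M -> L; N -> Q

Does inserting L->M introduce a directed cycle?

Yes

Adding L→M creates a cycle iff M can already reach L.
Path from M: M → L.
So M → … → L → M is a cycle.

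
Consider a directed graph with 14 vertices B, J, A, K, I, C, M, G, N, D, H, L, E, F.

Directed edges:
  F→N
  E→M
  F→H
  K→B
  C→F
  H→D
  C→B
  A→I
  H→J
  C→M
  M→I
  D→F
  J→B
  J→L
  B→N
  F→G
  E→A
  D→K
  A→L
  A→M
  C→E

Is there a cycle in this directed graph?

Yes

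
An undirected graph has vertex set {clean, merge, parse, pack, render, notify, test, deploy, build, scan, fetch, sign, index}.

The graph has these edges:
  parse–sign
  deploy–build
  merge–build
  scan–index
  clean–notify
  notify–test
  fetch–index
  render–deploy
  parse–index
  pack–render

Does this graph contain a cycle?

No

DFS, tracking each vertex's parent; an edge to a visited non-parent vertex closes a cycle.
Start from clean:
visit clean (parent –)
  visit notify (parent clean)
    notify–clean: parent, skip
    visit test (parent notify)
      test–notify: parent, skip
visit merge (parent –)
  visit build (parent merge)
    build–merge: parent, skip
    visit deploy (parent build)
      deploy–build: parent, skip
      visit render (parent deploy)
        visit pack (parent render)
          pack–render: parent, skip
        render–deploy: parent, skip
visit parse (parent –)
  visit index (parent parse)
    visit scan (parent index)
      scan–index: parent, skip
    index–parse: parent, skip
    visit fetch (parent index)
      fetch–index: parent, skip
  visit sign (parent parse)
    sign–parse: parent, skip
No non-parent visited neighbor found — the graph is a forest.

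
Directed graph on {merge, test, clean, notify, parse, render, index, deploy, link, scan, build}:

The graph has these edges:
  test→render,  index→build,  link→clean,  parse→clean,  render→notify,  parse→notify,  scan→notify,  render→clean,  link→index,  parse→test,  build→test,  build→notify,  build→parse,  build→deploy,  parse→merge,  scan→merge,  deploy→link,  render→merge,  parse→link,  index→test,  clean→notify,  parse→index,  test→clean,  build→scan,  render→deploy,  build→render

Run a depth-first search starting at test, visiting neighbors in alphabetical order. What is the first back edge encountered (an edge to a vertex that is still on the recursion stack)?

DFS from test (visiting neighbors in alphabetical order); mark gray on enter, black on exit:
test gray
  clean gray
    notify gray
    notify black
  clean black
  render gray
    render→clean: clean black — skip
    deploy gray
      link gray
        link→clean: clean black — skip
        index gray
          build gray
            build→deploy: deploy is gray → back edge
First back edge: build → deploy.

build->deploy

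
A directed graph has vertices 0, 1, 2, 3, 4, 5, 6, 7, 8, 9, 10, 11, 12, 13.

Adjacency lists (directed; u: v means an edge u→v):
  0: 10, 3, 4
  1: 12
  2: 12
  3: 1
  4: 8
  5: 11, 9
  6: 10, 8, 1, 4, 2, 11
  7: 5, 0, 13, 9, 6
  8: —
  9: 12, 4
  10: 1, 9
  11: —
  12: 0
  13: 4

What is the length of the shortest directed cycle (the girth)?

4

For each vertex v, BFS finds the shortest path from v back to v.
The shortest such closed walk is 10 → 9 → 12 → 0 → 10, length 4.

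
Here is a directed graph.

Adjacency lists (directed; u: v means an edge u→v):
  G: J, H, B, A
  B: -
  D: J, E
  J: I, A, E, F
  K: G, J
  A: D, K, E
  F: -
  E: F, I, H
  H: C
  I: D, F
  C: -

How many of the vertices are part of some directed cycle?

A vertex is on a directed cycle iff it belongs to a strongly connected component of size ≥ 2 (or has a self-loop).
The vertices on cycles are {A, D, E, G, I, J, K} — 7 in total.

7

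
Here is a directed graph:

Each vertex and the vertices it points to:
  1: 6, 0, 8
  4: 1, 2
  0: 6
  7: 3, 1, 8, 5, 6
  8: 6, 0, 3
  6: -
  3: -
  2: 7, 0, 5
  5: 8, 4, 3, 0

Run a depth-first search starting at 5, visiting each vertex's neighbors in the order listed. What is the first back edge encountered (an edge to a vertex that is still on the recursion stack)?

7→5

DFS from 5 (visiting each vertex's neighbors in the order listed); mark gray on enter, black on exit:
5 gray
  8 gray
    6 gray
    6 black
    0 gray
      0→6: 6 black — skip
    0 black
    3 gray
    3 black
  8 black
  4 gray
    1 gray
      1→6: 6 black — skip
      1→0: 0 black — skip
      1→8: 8 black — skip
    1 black
    2 gray
      7 gray
        7→3: 3 black — skip
        7→1: 1 black — skip
        7→8: 8 black — skip
        7→5: 5 is gray → back edge
First back edge: 7 → 5.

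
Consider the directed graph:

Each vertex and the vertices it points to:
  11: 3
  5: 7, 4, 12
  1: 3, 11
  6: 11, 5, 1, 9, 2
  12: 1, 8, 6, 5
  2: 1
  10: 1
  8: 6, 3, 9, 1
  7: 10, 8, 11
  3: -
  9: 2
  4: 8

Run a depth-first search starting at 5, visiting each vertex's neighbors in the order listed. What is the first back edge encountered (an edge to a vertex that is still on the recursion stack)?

DFS from 5 (visiting each vertex's neighbors in the order listed); mark gray on enter, black on exit:
5 gray
  7 gray
    10 gray
      1 gray
        3 gray
        3 black
        11 gray
          11→3: 3 black — skip
        11 black
      1 black
    10 black
    8 gray
      6 gray
        6→11: 11 black — skip
        6→5: 5 is gray → back edge
First back edge: 6 → 5.

6->5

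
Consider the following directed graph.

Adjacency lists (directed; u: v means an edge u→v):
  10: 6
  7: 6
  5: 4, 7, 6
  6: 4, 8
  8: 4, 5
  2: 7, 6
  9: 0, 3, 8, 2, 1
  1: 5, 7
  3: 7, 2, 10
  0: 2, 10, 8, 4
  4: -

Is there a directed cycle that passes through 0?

0 lies on a cycle iff there is a path from 0 back to itself.
Exploring from 0, it never reaches itself; equivalently, its strongly connected component is a singleton.

No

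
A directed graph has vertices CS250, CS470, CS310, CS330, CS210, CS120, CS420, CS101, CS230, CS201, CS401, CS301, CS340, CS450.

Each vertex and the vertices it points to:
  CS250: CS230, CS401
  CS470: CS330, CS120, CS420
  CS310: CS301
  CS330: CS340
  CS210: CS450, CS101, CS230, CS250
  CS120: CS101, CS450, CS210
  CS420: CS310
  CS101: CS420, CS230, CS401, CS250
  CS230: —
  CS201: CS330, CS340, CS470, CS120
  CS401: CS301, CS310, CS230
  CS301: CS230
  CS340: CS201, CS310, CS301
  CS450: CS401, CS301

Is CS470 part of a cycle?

Yes

CS470 is on a cycle iff CS470 can reach itself via ≥1 edge.
CS470 → CS330 → CS340 → CS201 → CS470 — yes.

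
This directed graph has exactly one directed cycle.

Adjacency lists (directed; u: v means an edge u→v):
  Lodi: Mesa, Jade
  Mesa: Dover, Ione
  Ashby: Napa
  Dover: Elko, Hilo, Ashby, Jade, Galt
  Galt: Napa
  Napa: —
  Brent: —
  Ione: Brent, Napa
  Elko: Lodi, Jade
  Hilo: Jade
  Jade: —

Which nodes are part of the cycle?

DFS with gray/black marking from Mesa:
Mesa gray
  Dover gray
    Elko gray
      Lodi gray
        Lodi→Mesa: Mesa is gray → back edge
Back edge closes the cycle Mesa → Dover → Elko → Lodi → Mesa; its vertices are {Elko, Lodi, Mesa, Dover}.

Elko, Lodi, Mesa, Dover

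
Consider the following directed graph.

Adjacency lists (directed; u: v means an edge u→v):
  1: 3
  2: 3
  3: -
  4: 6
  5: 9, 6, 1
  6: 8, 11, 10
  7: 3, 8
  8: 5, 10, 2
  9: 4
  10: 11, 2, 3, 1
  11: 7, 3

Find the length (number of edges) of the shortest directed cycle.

For each vertex v, BFS finds the shortest path from v back to v.
The shortest such closed walk is 5 → 6 → 8 → 5, length 3.

3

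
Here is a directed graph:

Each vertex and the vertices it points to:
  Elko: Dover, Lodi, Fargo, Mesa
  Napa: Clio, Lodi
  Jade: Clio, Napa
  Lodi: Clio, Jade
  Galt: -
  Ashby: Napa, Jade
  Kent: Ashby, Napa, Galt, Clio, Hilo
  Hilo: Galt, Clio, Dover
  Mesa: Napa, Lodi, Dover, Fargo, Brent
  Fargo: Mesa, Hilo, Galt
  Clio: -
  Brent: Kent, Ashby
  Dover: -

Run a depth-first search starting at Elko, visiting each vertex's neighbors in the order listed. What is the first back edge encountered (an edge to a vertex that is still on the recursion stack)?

Napa→Lodi

DFS from Elko (visiting each vertex's neighbors in the order listed); mark gray on enter, black on exit:
Elko gray
  Dover gray
  Dover black
  Lodi gray
    Clio gray
    Clio black
    Jade gray
      Jade→Clio: Clio black — skip
      Napa gray
        Napa→Clio: Clio black — skip
        Napa→Lodi: Lodi is gray → back edge
First back edge: Napa → Lodi.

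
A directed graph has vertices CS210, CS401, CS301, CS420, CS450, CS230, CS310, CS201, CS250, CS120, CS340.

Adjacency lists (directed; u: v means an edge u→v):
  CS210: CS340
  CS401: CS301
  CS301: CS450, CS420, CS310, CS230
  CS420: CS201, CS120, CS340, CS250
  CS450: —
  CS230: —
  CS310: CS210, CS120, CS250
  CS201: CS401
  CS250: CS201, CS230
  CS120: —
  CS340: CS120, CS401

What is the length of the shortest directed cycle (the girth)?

4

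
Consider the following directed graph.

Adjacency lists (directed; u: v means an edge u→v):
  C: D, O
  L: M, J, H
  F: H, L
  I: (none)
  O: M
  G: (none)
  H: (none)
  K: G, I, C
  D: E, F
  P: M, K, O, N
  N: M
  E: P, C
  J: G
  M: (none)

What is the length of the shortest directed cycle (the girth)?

3

For each vertex v, BFS finds the shortest path from v back to v.
The shortest such closed walk is C → D → E → C, length 3.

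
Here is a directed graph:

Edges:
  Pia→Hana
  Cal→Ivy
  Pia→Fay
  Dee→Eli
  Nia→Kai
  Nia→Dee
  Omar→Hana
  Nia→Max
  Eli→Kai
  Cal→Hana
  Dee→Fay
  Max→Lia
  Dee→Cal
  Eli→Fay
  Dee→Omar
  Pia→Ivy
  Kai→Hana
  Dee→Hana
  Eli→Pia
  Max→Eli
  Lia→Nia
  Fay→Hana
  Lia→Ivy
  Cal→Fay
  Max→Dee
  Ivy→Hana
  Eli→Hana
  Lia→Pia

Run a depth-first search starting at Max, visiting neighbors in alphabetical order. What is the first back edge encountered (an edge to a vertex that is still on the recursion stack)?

DFS from Max (visiting neighbors in alphabetical order); mark gray on enter, black on exit:
Max gray
  Dee gray
    Cal gray
      Fay gray
        Hana gray
        Hana black
      Fay black
      Cal→Hana: Hana black — skip
      Ivy gray
        Ivy→Hana: Hana black — skip
      Ivy black
    Cal black
    Eli gray
      Eli→Fay: Fay black — skip
      Eli→Hana: Hana black — skip
      Kai gray
        Kai→Hana: Hana black — skip
      Kai black
      Pia gray
        Pia→Fay: Fay black — skip
        Pia→Hana: Hana black — skip
        Pia→Ivy: Ivy black — skip
      Pia black
    Eli black
    Dee→Fay: Fay black — skip
    Dee→Hana: Hana black — skip
    Omar gray
      Omar→Hana: Hana black — skip
    Omar black
  Dee black
  Max→Eli: Eli black — skip
  Lia gray
    Lia→Ivy: Ivy black — skip
    Nia gray
      Nia→Dee: Dee black — skip
      Nia→Kai: Kai black — skip
      Nia→Max: Max is gray → back edge
First back edge: Nia → Max.

Nia→Max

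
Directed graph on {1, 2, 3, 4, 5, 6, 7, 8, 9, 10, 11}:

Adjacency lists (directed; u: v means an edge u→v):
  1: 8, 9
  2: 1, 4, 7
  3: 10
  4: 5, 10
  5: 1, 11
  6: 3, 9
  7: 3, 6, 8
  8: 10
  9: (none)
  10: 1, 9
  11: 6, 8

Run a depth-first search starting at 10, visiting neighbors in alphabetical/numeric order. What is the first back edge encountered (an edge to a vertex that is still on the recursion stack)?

8->10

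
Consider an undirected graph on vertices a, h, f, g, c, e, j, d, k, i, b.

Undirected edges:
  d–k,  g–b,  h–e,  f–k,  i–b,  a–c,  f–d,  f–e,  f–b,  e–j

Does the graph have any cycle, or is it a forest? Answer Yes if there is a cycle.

Yes

DFS, tracking each vertex's parent; an edge to a visited non-parent vertex closes a cycle.
Start from e:
visit e (parent –)
  visit h (parent e)
    h–e: parent, skip
  visit j (parent e)
    j–e: parent, skip
  visit f (parent e)
    visit d (parent f)
      visit k (parent d)
        k–d: parent, skip
        k–f: f visited and ≠ parent → cycle
Cycle: f – d – k – f.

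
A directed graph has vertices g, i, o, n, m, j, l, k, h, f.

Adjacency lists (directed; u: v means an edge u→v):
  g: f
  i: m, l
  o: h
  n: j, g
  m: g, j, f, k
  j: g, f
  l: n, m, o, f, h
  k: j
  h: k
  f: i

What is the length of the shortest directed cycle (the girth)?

3

For each vertex v, BFS finds the shortest path from v back to v.
The shortest such closed walk is l → f → i → l, length 3.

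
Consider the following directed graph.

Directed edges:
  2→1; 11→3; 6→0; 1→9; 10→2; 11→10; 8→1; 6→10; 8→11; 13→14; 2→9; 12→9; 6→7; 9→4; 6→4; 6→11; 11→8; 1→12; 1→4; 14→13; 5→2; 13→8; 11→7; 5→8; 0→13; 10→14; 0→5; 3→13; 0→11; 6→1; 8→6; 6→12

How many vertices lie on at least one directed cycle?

9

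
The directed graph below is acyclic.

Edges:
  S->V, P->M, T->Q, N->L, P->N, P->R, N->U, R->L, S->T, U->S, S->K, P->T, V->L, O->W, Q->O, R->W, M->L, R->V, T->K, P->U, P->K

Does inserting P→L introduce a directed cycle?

Adding P→L creates a cycle iff L can already reach P.
Explore from L: no path reaches P. The graph stays acyclic.

No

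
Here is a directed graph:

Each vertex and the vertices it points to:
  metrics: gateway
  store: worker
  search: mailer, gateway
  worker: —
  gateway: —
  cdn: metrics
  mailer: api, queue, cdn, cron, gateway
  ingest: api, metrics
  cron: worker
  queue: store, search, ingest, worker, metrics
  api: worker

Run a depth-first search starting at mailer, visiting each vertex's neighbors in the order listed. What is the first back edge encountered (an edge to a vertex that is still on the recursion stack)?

search→mailer

DFS from mailer (visiting each vertex's neighbors in the order listed); mark gray on enter, black on exit:
mailer gray
  api gray
    worker gray
    worker black
  api black
  queue gray
    store gray
      store→worker: worker black — skip
    store black
    search gray
      search→mailer: mailer is gray → back edge
First back edge: search → mailer.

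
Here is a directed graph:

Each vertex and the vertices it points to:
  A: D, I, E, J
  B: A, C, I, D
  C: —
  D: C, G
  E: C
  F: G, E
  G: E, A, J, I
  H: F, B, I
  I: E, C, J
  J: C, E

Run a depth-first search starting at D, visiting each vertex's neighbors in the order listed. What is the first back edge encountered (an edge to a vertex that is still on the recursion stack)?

A->D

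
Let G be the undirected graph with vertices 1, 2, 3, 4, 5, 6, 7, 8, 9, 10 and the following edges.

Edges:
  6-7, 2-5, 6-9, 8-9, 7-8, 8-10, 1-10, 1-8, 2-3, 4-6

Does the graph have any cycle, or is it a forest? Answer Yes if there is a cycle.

Yes

DFS, tracking each vertex's parent; an edge to a visited non-parent vertex closes a cycle.
Start from 9:
visit 9 (parent –)
  visit 6 (parent 9)
    6–9: parent, skip
    visit 7 (parent 6)
      7–6: parent, skip
      visit 8 (parent 7)
        visit 1 (parent 8)
          1–8: parent, skip
          visit 10 (parent 1)
            10–8: 8 visited and ≠ parent → cycle
Cycle: 8 – 1 – 10 – 8.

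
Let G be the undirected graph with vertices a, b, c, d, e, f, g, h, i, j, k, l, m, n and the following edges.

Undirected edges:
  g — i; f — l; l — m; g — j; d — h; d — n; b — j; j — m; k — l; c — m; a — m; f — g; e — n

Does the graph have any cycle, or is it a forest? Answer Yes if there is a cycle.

DFS, tracking each vertex's parent; an edge to a visited non-parent vertex closes a cycle.
Start from i:
visit i (parent –)
  visit g (parent i)
    visit f (parent g)
      visit l (parent f)
        visit k (parent l)
          k–l: parent, skip
        visit m (parent l)
          visit c (parent m)
            c–m: parent, skip
          visit a (parent m)
            a–m: parent, skip
          visit j (parent m)
            j–g: g visited and ≠ parent → cycle
Cycle: g – f – l – m – j – g.

Yes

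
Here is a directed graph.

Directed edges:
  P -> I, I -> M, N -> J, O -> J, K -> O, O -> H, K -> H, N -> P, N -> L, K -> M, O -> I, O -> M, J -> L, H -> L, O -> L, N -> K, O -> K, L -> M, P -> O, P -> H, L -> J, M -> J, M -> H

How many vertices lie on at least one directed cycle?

A vertex is on a directed cycle iff it belongs to a strongly connected component of size ≥ 2 (or has a self-loop).
The vertices on cycles are {H, J, K, L, M, O} — 6 in total.

6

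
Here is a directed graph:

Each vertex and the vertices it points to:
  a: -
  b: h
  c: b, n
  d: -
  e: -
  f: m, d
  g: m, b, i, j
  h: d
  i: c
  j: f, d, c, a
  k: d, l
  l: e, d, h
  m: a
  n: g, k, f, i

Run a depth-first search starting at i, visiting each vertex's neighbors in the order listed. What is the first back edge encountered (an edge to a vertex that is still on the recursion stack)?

DFS from i (visiting each vertex's neighbors in the order listed); mark gray on enter, black on exit:
i gray
  c gray
    b gray
      h gray
        d gray
        d black
      h black
    b black
    n gray
      g gray
        m gray
          a gray
          a black
        m black
        g→b: b black — skip
        g→i: i is gray → back edge
First back edge: g → i.

g->i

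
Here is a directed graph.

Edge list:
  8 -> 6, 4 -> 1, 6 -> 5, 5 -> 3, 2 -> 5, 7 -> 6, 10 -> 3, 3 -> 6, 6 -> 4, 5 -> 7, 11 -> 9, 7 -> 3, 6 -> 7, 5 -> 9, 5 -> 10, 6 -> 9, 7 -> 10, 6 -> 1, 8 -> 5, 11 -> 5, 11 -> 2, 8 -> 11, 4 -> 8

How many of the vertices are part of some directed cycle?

A vertex is on a directed cycle iff it belongs to a strongly connected component of size ≥ 2 (or has a self-loop).
The vertices on cycles are {2, 3, 4, 5, 6, 7, 8, 10, 11} — 9 in total.

9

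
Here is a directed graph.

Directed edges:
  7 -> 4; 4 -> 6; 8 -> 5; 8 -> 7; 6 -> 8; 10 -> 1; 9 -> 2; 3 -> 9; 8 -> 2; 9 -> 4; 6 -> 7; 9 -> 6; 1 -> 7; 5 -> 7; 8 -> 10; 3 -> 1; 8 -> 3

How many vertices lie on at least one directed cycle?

9

A vertex is on a directed cycle iff it belongs to a strongly connected component of size ≥ 2 (or has a self-loop).
The vertices on cycles are {1, 3, 4, 5, 6, 7, 8, 9, 10} — 9 in total.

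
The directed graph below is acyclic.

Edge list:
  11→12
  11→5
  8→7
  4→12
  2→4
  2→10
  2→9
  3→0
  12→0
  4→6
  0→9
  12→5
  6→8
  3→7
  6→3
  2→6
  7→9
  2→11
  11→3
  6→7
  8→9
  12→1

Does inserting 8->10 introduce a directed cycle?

No

Adding 8→10 creates a cycle iff 10 can already reach 8.
Explore from 10: no path reaches 8. The graph stays acyclic.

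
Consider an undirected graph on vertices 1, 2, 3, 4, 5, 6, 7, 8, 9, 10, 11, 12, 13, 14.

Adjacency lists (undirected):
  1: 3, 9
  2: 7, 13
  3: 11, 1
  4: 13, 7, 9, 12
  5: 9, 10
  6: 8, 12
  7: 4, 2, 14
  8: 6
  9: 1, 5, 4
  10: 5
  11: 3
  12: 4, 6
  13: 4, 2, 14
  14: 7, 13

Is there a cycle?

Yes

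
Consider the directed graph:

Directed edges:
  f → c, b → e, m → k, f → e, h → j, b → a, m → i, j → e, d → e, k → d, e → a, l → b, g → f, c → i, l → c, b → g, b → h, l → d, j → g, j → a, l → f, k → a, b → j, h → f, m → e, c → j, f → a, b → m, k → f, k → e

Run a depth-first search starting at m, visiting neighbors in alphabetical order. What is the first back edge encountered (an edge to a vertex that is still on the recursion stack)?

DFS from m (visiting neighbors in alphabetical order); mark gray on enter, black on exit:
m gray
  e gray
    a gray
    a black
  e black
  i gray
  i black
  k gray
    k→a: a black — skip
    d gray
      d→e: e black — skip
    d black
    k→e: e black — skip
    f gray
      f→a: a black — skip
      c gray
        c→i: i black — skip
        j gray
          j→a: a black — skip
          j→e: e black — skip
          g gray
            g→f: f is gray → back edge
First back edge: g → f.

g→f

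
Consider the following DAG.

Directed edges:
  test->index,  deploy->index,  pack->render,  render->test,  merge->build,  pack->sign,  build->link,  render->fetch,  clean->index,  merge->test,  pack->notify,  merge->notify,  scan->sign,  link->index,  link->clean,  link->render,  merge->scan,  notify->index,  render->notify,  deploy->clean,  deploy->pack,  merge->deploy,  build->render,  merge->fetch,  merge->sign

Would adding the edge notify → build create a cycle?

Adding notify→build creates a cycle iff build can already reach notify.
Path from build: build → render → notify.
So build → … → notify → build is a cycle.

Yes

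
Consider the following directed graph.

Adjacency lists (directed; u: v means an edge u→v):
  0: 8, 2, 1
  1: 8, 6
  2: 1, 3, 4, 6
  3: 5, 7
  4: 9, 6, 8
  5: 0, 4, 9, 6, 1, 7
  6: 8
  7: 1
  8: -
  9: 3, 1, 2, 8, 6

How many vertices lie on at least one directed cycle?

6

A vertex is on a directed cycle iff it belongs to a strongly connected component of size ≥ 2 (or has a self-loop).
The vertices on cycles are {0, 2, 3, 4, 5, 9} — 6 in total.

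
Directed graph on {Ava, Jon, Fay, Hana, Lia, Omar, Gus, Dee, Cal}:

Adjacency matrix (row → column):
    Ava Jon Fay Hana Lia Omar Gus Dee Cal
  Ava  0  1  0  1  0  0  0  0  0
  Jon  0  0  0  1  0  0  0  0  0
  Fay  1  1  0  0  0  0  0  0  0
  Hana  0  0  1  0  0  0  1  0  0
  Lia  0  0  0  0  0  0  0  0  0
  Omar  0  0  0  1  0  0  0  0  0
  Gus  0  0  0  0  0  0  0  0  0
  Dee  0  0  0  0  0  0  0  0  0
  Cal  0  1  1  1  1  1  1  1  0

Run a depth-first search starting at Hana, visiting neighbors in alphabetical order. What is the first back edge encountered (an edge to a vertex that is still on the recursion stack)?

Ava->Hana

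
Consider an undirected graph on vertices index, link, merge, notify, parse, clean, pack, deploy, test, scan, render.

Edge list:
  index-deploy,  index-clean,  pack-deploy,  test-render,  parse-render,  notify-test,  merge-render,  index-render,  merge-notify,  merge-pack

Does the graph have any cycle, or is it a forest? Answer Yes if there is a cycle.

DFS, tracking each vertex's parent; an edge to a visited non-parent vertex closes a cycle.
Start from render:
visit render (parent –)
  visit test (parent render)
    test–render: parent, skip
    visit notify (parent test)
      visit merge (parent notify)
        visit pack (parent merge)
          visit deploy (parent pack)
            visit index (parent deploy)
              index–deploy: parent, skip
              index–render: render visited and ≠ parent → cycle
Cycle: render – test – notify – merge – pack – deploy – index – render.

Yes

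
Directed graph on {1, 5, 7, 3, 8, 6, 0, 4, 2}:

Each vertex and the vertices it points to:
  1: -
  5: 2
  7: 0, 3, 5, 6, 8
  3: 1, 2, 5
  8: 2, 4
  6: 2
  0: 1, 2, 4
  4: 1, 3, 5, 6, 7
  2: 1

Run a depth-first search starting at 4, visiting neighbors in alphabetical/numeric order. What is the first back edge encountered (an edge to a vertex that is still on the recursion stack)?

DFS from 4 (visiting neighbors in alphabetical/numeric order); mark gray on enter, black on exit:
4 gray
  1 gray
  1 black
  3 gray
    3→1: 1 black — skip
    2 gray
      2→1: 1 black — skip
    2 black
    5 gray
      5→2: 2 black — skip
    5 black
  3 black
  4→5: 5 black — skip
  6 gray
    6→2: 2 black — skip
  6 black
  7 gray
    0 gray
      0→1: 1 black — skip
      0→2: 2 black — skip
      0→4: 4 is gray → back edge
First back edge: 0 → 4.

0->4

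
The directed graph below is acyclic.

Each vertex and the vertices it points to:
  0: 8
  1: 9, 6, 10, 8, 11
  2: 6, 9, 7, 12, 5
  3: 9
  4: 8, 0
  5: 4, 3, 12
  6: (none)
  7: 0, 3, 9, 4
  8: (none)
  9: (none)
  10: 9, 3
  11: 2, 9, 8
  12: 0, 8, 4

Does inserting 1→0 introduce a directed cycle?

No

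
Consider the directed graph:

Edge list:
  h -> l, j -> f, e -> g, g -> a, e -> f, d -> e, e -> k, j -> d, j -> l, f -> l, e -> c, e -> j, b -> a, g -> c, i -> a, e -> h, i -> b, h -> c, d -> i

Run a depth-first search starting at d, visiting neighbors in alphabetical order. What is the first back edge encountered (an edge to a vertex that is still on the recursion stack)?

DFS from d (visiting neighbors in alphabetical order); mark gray on enter, black on exit:
d gray
  e gray
    c gray
    c black
    f gray
      l gray
      l black
    f black
    g gray
      a gray
      a black
      g→c: c black — skip
    g black
    h gray
      h→c: c black — skip
      h→l: l black — skip
    h black
    j gray
      j→d: d is gray → back edge
First back edge: j → d.

j->d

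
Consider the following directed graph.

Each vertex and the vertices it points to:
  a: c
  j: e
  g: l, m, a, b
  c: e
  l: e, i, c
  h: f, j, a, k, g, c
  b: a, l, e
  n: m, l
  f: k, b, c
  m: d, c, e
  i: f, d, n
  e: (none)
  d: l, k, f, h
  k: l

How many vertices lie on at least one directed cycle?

10

A vertex is on a directed cycle iff it belongs to a strongly connected component of size ≥ 2 (or has a self-loop).
The vertices on cycles are {b, d, f, g, h, i, k, l, m, n} — 10 in total.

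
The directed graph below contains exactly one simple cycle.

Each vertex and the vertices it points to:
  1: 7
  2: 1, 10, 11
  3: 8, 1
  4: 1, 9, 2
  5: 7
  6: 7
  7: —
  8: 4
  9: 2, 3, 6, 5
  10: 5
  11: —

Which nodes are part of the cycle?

3, 4, 8, 9

DFS with gray/black marking from 4:
4 gray
  1 gray
    7 gray
    7 black
  1 black
  9 gray
    2 gray
      2→1: 1 black — skip
      10 gray
        5 gray
          5→7: 7 black — skip
        5 black
      10 black
      11 gray
      11 black
    2 black
    3 gray
      8 gray
        8→4: 4 is gray → back edge
Back edge closes the cycle 4 → 9 → 3 → 8 → 4; its vertices are {3, 4, 8, 9}.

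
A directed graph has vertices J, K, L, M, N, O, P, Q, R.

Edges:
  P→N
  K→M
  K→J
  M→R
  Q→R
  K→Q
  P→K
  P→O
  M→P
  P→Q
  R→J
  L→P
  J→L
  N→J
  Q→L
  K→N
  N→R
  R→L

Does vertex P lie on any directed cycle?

P is on a cycle iff P can reach itself via ≥1 edge.
P → Q → L → P — yes.

Yes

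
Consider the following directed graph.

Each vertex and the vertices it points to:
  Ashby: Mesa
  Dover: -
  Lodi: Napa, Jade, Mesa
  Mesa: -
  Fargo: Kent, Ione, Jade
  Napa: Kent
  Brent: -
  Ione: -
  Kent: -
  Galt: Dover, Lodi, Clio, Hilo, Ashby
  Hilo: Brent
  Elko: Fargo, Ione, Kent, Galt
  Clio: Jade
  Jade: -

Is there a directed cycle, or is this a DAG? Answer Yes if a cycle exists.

DFS with white/gray/black marking, starting from Dover:
Dover gray
Dover black
Ashby gray
  Mesa gray
  Mesa black
Ashby black
Lodi gray
  Napa gray
    Kent gray
    Kent black
  Napa black
  Jade gray
  Jade black
  Lodi→Mesa: Mesa black — skip
Lodi black
Fargo gray
  Fargo→Kent: Kent black — skip
  Ione gray
  Ione black
  Fargo→Jade: Jade black — skip
Fargo black
Brent gray
Brent black
Galt gray
  Galt→Dover: Dover black — skip
  Galt→Lodi: Lodi black — skip
  Clio gray
    Clio→Jade: Jade black — skip
  Clio black
  Hilo gray
    Hilo→Brent: Brent black — skip
  Hilo black
  Galt→Ashby: Ashby black — skip
Galt black
Elko gray
  Elko→Fargo: Fargo black — skip
  Elko→Ione: Ione black — skip
  Elko→Kent: Kent black — skip
  Elko→Galt: Galt black — skip
Elko black
Every edge goes to a white or black vertex — no back edge, so the graph is acyclic.

No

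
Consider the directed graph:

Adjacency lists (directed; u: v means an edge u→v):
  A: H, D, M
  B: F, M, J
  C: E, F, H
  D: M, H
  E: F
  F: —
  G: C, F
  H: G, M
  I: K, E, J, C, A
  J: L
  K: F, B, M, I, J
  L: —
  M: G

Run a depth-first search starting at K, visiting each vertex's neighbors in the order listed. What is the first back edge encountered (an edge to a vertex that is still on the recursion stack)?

DFS from K (visiting each vertex's neighbors in the order listed); mark gray on enter, black on exit:
K gray
  F gray
  F black
  B gray
    B→F: F black — skip
    M gray
      G gray
        C gray
          E gray
            E→F: F black — skip
          E black
          C→F: F black — skip
          H gray
            H→G: G is gray → back edge
First back edge: H → G.

H→G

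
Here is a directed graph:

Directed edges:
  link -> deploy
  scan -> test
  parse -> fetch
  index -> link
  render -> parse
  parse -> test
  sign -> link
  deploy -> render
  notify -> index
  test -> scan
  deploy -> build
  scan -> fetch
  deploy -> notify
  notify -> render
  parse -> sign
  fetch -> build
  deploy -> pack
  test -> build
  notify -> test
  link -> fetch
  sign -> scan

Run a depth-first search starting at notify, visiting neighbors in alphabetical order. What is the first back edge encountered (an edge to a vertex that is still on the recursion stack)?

deploy→notify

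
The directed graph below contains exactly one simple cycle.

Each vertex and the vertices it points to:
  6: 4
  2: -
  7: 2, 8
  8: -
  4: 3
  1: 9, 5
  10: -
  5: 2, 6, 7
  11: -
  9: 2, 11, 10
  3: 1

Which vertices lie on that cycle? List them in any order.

DFS with gray/black marking from 3:
3 gray
  1 gray
    9 gray
      2 gray
      2 black
      11 gray
      11 black
      10 gray
      10 black
    9 black
    5 gray
      5→2: 2 black — skip
      6 gray
        4 gray
          4→3: 3 is gray → back edge
Back edge closes the cycle 3 → 1 → 5 → 6 → 4 → 3; its vertices are {1, 3, 4, 5, 6}.

1, 3, 4, 5, 6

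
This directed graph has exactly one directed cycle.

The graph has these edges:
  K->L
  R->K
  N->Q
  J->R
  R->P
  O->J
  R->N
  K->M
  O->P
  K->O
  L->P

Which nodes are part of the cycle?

J, K, O, R

DFS with gray/black marking from R:
R gray
  P gray
  P black
  K gray
    L gray
      L→P: P black — skip
    L black
    M gray
    M black
    O gray
      J gray
        J→R: R is gray → back edge
Back edge closes the cycle R → K → O → J → R; its vertices are {J, K, O, R}.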